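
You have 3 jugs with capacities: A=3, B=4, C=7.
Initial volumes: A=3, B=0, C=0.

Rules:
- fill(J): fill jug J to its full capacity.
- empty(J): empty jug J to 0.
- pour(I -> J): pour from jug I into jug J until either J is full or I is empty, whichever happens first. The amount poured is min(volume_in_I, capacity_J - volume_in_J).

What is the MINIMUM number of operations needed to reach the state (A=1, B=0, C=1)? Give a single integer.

BFS from (A=3, B=0, C=0). One shortest path:
  1. pour(A -> B) -> (A=0 B=3 C=0)
  2. fill(A) -> (A=3 B=3 C=0)
  3. pour(A -> B) -> (A=2 B=4 C=0)
  4. pour(B -> C) -> (A=2 B=0 C=4)
  5. pour(A -> B) -> (A=0 B=2 C=4)
  6. pour(C -> A) -> (A=3 B=2 C=1)
  7. pour(A -> B) -> (A=1 B=4 C=1)
  8. empty(B) -> (A=1 B=0 C=1)
Reached target in 8 moves.

Answer: 8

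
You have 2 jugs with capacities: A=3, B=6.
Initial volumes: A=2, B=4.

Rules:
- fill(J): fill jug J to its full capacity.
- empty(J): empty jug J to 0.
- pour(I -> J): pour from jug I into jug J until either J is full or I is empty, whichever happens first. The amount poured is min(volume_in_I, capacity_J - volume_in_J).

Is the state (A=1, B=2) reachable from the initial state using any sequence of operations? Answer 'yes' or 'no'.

BFS explored all 19 reachable states.
Reachable set includes: (0,0), (0,1), (0,2), (0,3), (0,4), (0,5), (0,6), (1,0), (1,6), (2,0), (2,4), (2,6) ...
Target (A=1, B=2) not in reachable set → no.

Answer: no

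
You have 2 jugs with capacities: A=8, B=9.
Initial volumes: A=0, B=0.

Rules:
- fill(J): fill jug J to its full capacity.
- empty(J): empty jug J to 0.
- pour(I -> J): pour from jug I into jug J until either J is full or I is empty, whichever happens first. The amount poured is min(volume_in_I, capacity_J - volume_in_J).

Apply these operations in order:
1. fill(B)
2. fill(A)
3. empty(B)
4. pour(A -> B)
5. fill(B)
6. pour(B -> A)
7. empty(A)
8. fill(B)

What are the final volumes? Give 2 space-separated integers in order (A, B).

Step 1: fill(B) -> (A=0 B=9)
Step 2: fill(A) -> (A=8 B=9)
Step 3: empty(B) -> (A=8 B=0)
Step 4: pour(A -> B) -> (A=0 B=8)
Step 5: fill(B) -> (A=0 B=9)
Step 6: pour(B -> A) -> (A=8 B=1)
Step 7: empty(A) -> (A=0 B=1)
Step 8: fill(B) -> (A=0 B=9)

Answer: 0 9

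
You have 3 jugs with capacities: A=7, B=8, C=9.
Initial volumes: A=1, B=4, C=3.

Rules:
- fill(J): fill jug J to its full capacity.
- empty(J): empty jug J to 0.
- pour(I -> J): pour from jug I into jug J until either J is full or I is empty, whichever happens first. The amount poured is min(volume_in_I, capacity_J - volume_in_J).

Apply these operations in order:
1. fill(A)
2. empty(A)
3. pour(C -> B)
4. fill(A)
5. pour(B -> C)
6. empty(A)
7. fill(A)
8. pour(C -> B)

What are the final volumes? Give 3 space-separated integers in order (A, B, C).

Step 1: fill(A) -> (A=7 B=4 C=3)
Step 2: empty(A) -> (A=0 B=4 C=3)
Step 3: pour(C -> B) -> (A=0 B=7 C=0)
Step 4: fill(A) -> (A=7 B=7 C=0)
Step 5: pour(B -> C) -> (A=7 B=0 C=7)
Step 6: empty(A) -> (A=0 B=0 C=7)
Step 7: fill(A) -> (A=7 B=0 C=7)
Step 8: pour(C -> B) -> (A=7 B=7 C=0)

Answer: 7 7 0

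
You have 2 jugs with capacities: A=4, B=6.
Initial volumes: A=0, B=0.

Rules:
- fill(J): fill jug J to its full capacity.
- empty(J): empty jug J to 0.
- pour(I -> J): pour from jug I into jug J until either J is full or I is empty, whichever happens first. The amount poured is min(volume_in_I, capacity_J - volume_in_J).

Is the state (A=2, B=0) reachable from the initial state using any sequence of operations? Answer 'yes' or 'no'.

BFS from (A=0, B=0):
  1. fill(B) -> (A=0 B=6)
  2. pour(B -> A) -> (A=4 B=2)
  3. empty(A) -> (A=0 B=2)
  4. pour(B -> A) -> (A=2 B=0)
Target reached → yes.

Answer: yes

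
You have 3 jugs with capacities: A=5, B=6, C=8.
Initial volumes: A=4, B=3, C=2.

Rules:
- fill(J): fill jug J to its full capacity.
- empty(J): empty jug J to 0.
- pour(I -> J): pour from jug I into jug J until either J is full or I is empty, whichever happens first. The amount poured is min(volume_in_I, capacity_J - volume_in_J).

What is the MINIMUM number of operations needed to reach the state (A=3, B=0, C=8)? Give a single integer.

Answer: 3

Derivation:
BFS from (A=4, B=3, C=2). One shortest path:
  1. empty(A) -> (A=0 B=3 C=2)
  2. fill(C) -> (A=0 B=3 C=8)
  3. pour(B -> A) -> (A=3 B=0 C=8)
Reached target in 3 moves.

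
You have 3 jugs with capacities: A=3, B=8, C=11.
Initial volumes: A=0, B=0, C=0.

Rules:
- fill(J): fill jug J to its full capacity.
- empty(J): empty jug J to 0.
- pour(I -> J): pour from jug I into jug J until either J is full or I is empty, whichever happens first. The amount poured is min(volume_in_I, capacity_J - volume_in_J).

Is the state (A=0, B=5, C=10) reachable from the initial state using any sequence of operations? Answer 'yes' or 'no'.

BFS from (A=0, B=0, C=0):
  1. fill(B) -> (A=0 B=8 C=0)
  2. pour(B -> A) -> (A=3 B=5 C=0)
  3. empty(A) -> (A=0 B=5 C=0)
  4. pour(B -> A) -> (A=3 B=2 C=0)
  5. empty(A) -> (A=0 B=2 C=0)
  6. pour(B -> C) -> (A=0 B=0 C=2)
  7. fill(B) -> (A=0 B=8 C=2)
  8. pour(B -> C) -> (A=0 B=0 C=10)
  9. fill(B) -> (A=0 B=8 C=10)
  10. pour(B -> A) -> (A=3 B=5 C=10)
  11. empty(A) -> (A=0 B=5 C=10)
Target reached → yes.

Answer: yes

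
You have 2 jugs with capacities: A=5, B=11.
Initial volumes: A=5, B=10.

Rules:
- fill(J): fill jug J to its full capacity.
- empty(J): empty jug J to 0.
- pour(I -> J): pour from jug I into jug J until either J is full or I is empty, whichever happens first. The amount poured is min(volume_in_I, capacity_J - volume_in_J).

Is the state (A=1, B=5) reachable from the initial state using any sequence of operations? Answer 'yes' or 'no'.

BFS explored all 32 reachable states.
Reachable set includes: (0,0), (0,1), (0,2), (0,3), (0,4), (0,5), (0,6), (0,7), (0,8), (0,9), (0,10), (0,11) ...
Target (A=1, B=5) not in reachable set → no.

Answer: no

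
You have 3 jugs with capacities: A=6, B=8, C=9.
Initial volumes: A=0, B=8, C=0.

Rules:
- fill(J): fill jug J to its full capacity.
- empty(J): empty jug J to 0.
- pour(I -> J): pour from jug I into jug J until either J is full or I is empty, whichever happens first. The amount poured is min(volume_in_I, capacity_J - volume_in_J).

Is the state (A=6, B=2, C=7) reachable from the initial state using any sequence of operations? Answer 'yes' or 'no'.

Answer: yes

Derivation:
BFS from (A=0, B=8, C=0):
  1. fill(A) -> (A=6 B=8 C=0)
  2. empty(B) -> (A=6 B=0 C=0)
  3. fill(C) -> (A=6 B=0 C=9)
  4. pour(A -> B) -> (A=0 B=6 C=9)
  5. pour(C -> B) -> (A=0 B=8 C=7)
  6. pour(B -> A) -> (A=6 B=2 C=7)
Target reached → yes.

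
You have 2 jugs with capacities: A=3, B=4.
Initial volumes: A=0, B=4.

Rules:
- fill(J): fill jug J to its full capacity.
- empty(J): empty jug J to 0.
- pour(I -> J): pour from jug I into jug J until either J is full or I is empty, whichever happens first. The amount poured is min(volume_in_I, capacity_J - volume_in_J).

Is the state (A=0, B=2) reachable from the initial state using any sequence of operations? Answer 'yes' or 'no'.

BFS from (A=0, B=4):
  1. pour(B -> A) -> (A=3 B=1)
  2. empty(A) -> (A=0 B=1)
  3. pour(B -> A) -> (A=1 B=0)
  4. fill(B) -> (A=1 B=4)
  5. pour(B -> A) -> (A=3 B=2)
  6. empty(A) -> (A=0 B=2)
Target reached → yes.

Answer: yes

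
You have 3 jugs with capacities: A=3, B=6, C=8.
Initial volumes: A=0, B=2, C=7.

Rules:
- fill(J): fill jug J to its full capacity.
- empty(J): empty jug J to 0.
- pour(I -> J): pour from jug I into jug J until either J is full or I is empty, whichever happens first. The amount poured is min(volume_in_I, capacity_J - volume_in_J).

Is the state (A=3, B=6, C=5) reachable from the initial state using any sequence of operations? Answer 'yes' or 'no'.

BFS from (A=0, B=2, C=7):
  1. fill(B) -> (A=0 B=6 C=7)
  2. fill(C) -> (A=0 B=6 C=8)
  3. pour(C -> A) -> (A=3 B=6 C=5)
Target reached → yes.

Answer: yes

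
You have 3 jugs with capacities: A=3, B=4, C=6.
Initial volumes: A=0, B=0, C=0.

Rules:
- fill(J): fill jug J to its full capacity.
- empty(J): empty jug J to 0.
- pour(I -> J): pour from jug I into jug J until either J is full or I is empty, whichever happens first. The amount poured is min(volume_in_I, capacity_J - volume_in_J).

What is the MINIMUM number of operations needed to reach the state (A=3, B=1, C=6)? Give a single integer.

BFS from (A=0, B=0, C=0). One shortest path:
  1. fill(B) -> (A=0 B=4 C=0)
  2. fill(C) -> (A=0 B=4 C=6)
  3. pour(B -> A) -> (A=3 B=1 C=6)
Reached target in 3 moves.

Answer: 3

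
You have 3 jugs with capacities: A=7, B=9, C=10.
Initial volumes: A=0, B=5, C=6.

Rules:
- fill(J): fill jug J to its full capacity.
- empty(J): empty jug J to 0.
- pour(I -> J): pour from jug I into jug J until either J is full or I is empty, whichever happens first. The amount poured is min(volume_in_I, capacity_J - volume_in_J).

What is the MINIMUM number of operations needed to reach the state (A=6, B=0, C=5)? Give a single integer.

Answer: 2

Derivation:
BFS from (A=0, B=5, C=6). One shortest path:
  1. pour(C -> A) -> (A=6 B=5 C=0)
  2. pour(B -> C) -> (A=6 B=0 C=5)
Reached target in 2 moves.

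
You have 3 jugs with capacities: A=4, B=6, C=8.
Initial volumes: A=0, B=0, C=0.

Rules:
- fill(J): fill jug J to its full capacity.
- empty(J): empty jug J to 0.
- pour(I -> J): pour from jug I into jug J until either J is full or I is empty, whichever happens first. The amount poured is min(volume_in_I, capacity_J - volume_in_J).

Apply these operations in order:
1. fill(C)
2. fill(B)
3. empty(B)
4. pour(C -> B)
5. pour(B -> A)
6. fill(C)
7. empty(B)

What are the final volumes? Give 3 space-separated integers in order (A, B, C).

Answer: 4 0 8

Derivation:
Step 1: fill(C) -> (A=0 B=0 C=8)
Step 2: fill(B) -> (A=0 B=6 C=8)
Step 3: empty(B) -> (A=0 B=0 C=8)
Step 4: pour(C -> B) -> (A=0 B=6 C=2)
Step 5: pour(B -> A) -> (A=4 B=2 C=2)
Step 6: fill(C) -> (A=4 B=2 C=8)
Step 7: empty(B) -> (A=4 B=0 C=8)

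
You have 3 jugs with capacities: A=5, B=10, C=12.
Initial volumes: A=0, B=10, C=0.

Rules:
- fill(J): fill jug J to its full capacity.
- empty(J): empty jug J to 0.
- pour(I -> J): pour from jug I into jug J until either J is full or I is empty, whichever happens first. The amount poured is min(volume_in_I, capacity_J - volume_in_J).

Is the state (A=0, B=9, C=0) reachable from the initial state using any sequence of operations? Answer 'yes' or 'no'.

Answer: yes

Derivation:
BFS from (A=0, B=10, C=0):
  1. empty(B) -> (A=0 B=0 C=0)
  2. fill(C) -> (A=0 B=0 C=12)
  3. pour(C -> A) -> (A=5 B=0 C=7)
  4. empty(A) -> (A=0 B=0 C=7)
  5. pour(C -> B) -> (A=0 B=7 C=0)
  6. fill(C) -> (A=0 B=7 C=12)
  7. pour(C -> B) -> (A=0 B=10 C=9)
  8. empty(B) -> (A=0 B=0 C=9)
  9. pour(C -> B) -> (A=0 B=9 C=0)
Target reached → yes.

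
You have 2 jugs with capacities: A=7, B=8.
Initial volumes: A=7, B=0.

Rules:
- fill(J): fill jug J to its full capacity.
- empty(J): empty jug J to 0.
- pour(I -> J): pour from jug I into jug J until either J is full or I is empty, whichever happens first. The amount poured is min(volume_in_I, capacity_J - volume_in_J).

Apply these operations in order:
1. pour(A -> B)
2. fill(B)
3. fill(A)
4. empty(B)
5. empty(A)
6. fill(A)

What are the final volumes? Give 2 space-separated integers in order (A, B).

Step 1: pour(A -> B) -> (A=0 B=7)
Step 2: fill(B) -> (A=0 B=8)
Step 3: fill(A) -> (A=7 B=8)
Step 4: empty(B) -> (A=7 B=0)
Step 5: empty(A) -> (A=0 B=0)
Step 6: fill(A) -> (A=7 B=0)

Answer: 7 0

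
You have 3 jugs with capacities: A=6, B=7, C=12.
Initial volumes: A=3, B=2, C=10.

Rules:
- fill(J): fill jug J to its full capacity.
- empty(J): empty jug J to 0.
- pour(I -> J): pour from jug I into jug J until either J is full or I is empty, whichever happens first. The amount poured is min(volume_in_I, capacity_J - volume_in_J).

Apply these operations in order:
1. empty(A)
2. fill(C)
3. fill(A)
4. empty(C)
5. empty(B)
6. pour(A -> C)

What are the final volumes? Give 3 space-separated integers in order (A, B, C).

Answer: 0 0 6

Derivation:
Step 1: empty(A) -> (A=0 B=2 C=10)
Step 2: fill(C) -> (A=0 B=2 C=12)
Step 3: fill(A) -> (A=6 B=2 C=12)
Step 4: empty(C) -> (A=6 B=2 C=0)
Step 5: empty(B) -> (A=6 B=0 C=0)
Step 6: pour(A -> C) -> (A=0 B=0 C=6)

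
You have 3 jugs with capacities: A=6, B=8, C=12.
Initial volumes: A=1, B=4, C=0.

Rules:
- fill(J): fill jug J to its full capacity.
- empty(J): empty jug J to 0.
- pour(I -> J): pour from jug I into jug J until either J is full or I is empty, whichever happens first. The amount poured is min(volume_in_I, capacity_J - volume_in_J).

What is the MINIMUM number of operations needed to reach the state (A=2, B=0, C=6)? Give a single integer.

BFS from (A=1, B=4, C=0). One shortest path:
  1. fill(A) -> (A=6 B=4 C=0)
  2. pour(A -> C) -> (A=0 B=4 C=6)
  3. fill(A) -> (A=6 B=4 C=6)
  4. pour(A -> B) -> (A=2 B=8 C=6)
  5. empty(B) -> (A=2 B=0 C=6)
Reached target in 5 moves.

Answer: 5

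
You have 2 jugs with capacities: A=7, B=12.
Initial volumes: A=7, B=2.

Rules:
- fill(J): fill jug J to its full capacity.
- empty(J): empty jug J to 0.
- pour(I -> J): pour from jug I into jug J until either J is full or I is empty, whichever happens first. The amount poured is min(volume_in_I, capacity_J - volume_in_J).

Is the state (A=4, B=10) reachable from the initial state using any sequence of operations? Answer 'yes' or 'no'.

Answer: no

Derivation:
BFS explored all 38 reachable states.
Reachable set includes: (0,0), (0,1), (0,2), (0,3), (0,4), (0,5), (0,6), (0,7), (0,8), (0,9), (0,10), (0,11) ...
Target (A=4, B=10) not in reachable set → no.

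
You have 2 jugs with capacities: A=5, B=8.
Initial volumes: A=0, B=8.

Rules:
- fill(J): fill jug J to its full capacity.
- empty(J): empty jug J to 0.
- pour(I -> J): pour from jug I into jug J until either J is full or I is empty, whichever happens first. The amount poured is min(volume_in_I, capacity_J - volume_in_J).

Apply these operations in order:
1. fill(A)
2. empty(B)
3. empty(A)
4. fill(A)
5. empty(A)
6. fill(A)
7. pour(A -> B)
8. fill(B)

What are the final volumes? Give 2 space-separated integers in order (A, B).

Step 1: fill(A) -> (A=5 B=8)
Step 2: empty(B) -> (A=5 B=0)
Step 3: empty(A) -> (A=0 B=0)
Step 4: fill(A) -> (A=5 B=0)
Step 5: empty(A) -> (A=0 B=0)
Step 6: fill(A) -> (A=5 B=0)
Step 7: pour(A -> B) -> (A=0 B=5)
Step 8: fill(B) -> (A=0 B=8)

Answer: 0 8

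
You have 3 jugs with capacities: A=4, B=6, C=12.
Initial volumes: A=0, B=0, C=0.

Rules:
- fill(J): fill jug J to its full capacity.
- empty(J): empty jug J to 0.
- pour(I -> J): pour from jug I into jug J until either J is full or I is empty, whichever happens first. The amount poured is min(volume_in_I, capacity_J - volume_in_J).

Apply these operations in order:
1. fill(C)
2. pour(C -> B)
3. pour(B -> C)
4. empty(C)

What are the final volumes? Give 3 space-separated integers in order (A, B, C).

Step 1: fill(C) -> (A=0 B=0 C=12)
Step 2: pour(C -> B) -> (A=0 B=6 C=6)
Step 3: pour(B -> C) -> (A=0 B=0 C=12)
Step 4: empty(C) -> (A=0 B=0 C=0)

Answer: 0 0 0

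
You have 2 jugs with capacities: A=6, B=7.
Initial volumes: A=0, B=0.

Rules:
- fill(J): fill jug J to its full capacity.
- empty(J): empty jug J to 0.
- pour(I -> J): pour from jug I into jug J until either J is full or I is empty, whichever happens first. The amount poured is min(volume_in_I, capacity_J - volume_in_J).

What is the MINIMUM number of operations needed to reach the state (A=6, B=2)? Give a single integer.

BFS from (A=0, B=0). One shortest path:
  1. fill(B) -> (A=0 B=7)
  2. pour(B -> A) -> (A=6 B=1)
  3. empty(A) -> (A=0 B=1)
  4. pour(B -> A) -> (A=1 B=0)
  5. fill(B) -> (A=1 B=7)
  6. pour(B -> A) -> (A=6 B=2)
Reached target in 6 moves.

Answer: 6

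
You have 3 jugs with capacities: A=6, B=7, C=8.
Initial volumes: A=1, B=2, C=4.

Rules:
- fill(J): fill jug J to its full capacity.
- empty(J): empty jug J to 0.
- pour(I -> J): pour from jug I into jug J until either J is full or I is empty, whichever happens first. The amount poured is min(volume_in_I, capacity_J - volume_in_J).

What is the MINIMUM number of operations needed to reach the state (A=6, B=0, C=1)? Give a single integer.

Answer: 2

Derivation:
BFS from (A=1, B=2, C=4). One shortest path:
  1. pour(B -> A) -> (A=3 B=0 C=4)
  2. pour(C -> A) -> (A=6 B=0 C=1)
Reached target in 2 moves.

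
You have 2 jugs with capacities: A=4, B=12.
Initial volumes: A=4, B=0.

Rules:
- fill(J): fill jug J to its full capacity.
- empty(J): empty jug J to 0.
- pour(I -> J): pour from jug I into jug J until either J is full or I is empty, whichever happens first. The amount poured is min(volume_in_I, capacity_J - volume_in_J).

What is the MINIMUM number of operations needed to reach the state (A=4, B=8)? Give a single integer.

BFS from (A=4, B=0). One shortest path:
  1. empty(A) -> (A=0 B=0)
  2. fill(B) -> (A=0 B=12)
  3. pour(B -> A) -> (A=4 B=8)
Reached target in 3 moves.

Answer: 3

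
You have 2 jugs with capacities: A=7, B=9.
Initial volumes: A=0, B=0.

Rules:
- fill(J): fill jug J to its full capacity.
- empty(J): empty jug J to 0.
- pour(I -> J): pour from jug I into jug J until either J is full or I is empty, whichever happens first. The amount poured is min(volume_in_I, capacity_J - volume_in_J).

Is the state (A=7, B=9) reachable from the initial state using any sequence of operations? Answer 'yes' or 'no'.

Answer: yes

Derivation:
BFS from (A=0, B=0):
  1. fill(A) -> (A=7 B=0)
  2. fill(B) -> (A=7 B=9)
Target reached → yes.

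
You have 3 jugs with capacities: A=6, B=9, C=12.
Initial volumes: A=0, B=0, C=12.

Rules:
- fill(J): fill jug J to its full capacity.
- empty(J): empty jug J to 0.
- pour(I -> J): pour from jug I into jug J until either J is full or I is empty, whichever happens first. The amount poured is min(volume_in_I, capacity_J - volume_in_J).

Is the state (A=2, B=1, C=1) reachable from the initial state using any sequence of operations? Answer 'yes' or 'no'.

Answer: no

Derivation:
BFS explored all 54 reachable states.
Reachable set includes: (0,0,0), (0,0,3), (0,0,6), (0,0,9), (0,0,12), (0,3,0), (0,3,3), (0,3,6), (0,3,9), (0,3,12), (0,6,0), (0,6,3) ...
Target (A=2, B=1, C=1) not in reachable set → no.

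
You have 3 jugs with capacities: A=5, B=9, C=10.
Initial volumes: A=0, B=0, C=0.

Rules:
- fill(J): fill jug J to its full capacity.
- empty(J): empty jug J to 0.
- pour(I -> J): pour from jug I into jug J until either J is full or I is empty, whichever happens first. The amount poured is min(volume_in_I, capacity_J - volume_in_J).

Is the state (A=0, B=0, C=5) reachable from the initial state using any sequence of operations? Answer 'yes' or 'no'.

Answer: yes

Derivation:
BFS from (A=0, B=0, C=0):
  1. fill(A) -> (A=5 B=0 C=0)
  2. pour(A -> C) -> (A=0 B=0 C=5)
Target reached → yes.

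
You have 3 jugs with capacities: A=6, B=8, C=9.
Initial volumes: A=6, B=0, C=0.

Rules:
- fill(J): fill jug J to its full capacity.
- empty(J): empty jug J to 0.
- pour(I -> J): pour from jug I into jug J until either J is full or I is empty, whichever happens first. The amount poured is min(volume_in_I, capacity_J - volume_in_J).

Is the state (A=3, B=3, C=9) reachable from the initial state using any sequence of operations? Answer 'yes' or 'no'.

BFS from (A=6, B=0, C=0):
  1. empty(A) -> (A=0 B=0 C=0)
  2. fill(C) -> (A=0 B=0 C=9)
  3. pour(C -> A) -> (A=6 B=0 C=3)
  4. pour(C -> B) -> (A=6 B=3 C=0)
  5. pour(A -> C) -> (A=0 B=3 C=6)
  6. fill(A) -> (A=6 B=3 C=6)
  7. pour(A -> C) -> (A=3 B=3 C=9)
Target reached → yes.

Answer: yes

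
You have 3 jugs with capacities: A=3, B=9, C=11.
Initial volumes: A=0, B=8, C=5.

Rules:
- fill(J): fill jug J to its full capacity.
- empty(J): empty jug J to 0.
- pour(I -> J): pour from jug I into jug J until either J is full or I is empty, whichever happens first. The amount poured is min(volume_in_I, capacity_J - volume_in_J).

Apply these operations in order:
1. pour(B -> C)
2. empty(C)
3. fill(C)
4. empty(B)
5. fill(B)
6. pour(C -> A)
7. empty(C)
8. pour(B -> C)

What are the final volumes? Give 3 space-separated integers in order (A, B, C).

Answer: 3 0 9

Derivation:
Step 1: pour(B -> C) -> (A=0 B=2 C=11)
Step 2: empty(C) -> (A=0 B=2 C=0)
Step 3: fill(C) -> (A=0 B=2 C=11)
Step 4: empty(B) -> (A=0 B=0 C=11)
Step 5: fill(B) -> (A=0 B=9 C=11)
Step 6: pour(C -> A) -> (A=3 B=9 C=8)
Step 7: empty(C) -> (A=3 B=9 C=0)
Step 8: pour(B -> C) -> (A=3 B=0 C=9)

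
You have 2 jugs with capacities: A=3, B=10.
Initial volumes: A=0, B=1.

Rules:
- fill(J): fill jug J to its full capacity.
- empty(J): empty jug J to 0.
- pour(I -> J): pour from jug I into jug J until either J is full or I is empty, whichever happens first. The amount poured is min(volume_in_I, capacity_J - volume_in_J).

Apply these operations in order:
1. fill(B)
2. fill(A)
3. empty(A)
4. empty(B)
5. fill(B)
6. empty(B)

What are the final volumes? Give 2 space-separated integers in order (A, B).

Step 1: fill(B) -> (A=0 B=10)
Step 2: fill(A) -> (A=3 B=10)
Step 3: empty(A) -> (A=0 B=10)
Step 4: empty(B) -> (A=0 B=0)
Step 5: fill(B) -> (A=0 B=10)
Step 6: empty(B) -> (A=0 B=0)

Answer: 0 0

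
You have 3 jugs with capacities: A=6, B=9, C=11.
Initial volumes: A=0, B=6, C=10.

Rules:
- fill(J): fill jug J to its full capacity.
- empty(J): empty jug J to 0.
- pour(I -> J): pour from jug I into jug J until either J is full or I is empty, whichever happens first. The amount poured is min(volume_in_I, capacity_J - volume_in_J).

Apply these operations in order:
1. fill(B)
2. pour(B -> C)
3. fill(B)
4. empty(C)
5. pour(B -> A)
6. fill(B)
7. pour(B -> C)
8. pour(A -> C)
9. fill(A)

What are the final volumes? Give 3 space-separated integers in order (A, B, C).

Answer: 6 0 11

Derivation:
Step 1: fill(B) -> (A=0 B=9 C=10)
Step 2: pour(B -> C) -> (A=0 B=8 C=11)
Step 3: fill(B) -> (A=0 B=9 C=11)
Step 4: empty(C) -> (A=0 B=9 C=0)
Step 5: pour(B -> A) -> (A=6 B=3 C=0)
Step 6: fill(B) -> (A=6 B=9 C=0)
Step 7: pour(B -> C) -> (A=6 B=0 C=9)
Step 8: pour(A -> C) -> (A=4 B=0 C=11)
Step 9: fill(A) -> (A=6 B=0 C=11)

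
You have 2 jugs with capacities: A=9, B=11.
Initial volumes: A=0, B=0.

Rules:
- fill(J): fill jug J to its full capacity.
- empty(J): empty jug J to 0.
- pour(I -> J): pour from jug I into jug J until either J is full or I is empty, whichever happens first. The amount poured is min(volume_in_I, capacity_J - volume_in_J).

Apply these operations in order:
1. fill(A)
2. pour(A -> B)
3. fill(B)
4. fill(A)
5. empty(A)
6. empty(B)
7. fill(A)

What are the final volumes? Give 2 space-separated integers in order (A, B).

Step 1: fill(A) -> (A=9 B=0)
Step 2: pour(A -> B) -> (A=0 B=9)
Step 3: fill(B) -> (A=0 B=11)
Step 4: fill(A) -> (A=9 B=11)
Step 5: empty(A) -> (A=0 B=11)
Step 6: empty(B) -> (A=0 B=0)
Step 7: fill(A) -> (A=9 B=0)

Answer: 9 0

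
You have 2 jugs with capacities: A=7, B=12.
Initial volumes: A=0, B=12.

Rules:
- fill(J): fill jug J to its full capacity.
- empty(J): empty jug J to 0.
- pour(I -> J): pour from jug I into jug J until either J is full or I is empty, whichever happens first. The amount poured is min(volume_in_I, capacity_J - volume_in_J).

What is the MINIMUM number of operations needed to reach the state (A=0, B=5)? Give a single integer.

Answer: 2

Derivation:
BFS from (A=0, B=12). One shortest path:
  1. pour(B -> A) -> (A=7 B=5)
  2. empty(A) -> (A=0 B=5)
Reached target in 2 moves.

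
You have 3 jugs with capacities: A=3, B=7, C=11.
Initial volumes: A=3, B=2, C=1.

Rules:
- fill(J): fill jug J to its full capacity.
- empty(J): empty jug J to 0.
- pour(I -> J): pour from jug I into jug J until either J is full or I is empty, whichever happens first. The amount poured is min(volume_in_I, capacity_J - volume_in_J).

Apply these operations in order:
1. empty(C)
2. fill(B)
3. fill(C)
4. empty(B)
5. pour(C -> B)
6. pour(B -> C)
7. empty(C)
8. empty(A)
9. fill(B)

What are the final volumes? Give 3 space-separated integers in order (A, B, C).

Answer: 0 7 0

Derivation:
Step 1: empty(C) -> (A=3 B=2 C=0)
Step 2: fill(B) -> (A=3 B=7 C=0)
Step 3: fill(C) -> (A=3 B=7 C=11)
Step 4: empty(B) -> (A=3 B=0 C=11)
Step 5: pour(C -> B) -> (A=3 B=7 C=4)
Step 6: pour(B -> C) -> (A=3 B=0 C=11)
Step 7: empty(C) -> (A=3 B=0 C=0)
Step 8: empty(A) -> (A=0 B=0 C=0)
Step 9: fill(B) -> (A=0 B=7 C=0)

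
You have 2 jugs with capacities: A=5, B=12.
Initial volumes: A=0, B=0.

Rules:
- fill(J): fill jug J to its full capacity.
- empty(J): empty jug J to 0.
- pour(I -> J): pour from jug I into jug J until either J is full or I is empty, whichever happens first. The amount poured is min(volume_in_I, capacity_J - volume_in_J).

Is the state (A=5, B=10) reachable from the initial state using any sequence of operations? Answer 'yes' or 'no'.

Answer: yes

Derivation:
BFS from (A=0, B=0):
  1. fill(A) -> (A=5 B=0)
  2. pour(A -> B) -> (A=0 B=5)
  3. fill(A) -> (A=5 B=5)
  4. pour(A -> B) -> (A=0 B=10)
  5. fill(A) -> (A=5 B=10)
Target reached → yes.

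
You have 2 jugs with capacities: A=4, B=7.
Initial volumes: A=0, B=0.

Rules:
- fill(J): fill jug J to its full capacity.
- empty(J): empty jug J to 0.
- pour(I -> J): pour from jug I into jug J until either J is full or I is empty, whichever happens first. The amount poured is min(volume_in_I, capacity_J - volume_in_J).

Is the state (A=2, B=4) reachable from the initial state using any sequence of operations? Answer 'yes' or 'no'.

Answer: no

Derivation:
BFS explored all 22 reachable states.
Reachable set includes: (0,0), (0,1), (0,2), (0,3), (0,4), (0,5), (0,6), (0,7), (1,0), (1,7), (2,0), (2,7) ...
Target (A=2, B=4) not in reachable set → no.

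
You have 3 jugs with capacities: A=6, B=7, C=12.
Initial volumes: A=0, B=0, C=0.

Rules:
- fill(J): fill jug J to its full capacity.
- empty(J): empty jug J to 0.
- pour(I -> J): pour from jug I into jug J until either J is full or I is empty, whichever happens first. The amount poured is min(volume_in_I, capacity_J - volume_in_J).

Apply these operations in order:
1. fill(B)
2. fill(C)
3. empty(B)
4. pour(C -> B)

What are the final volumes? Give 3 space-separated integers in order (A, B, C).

Answer: 0 7 5

Derivation:
Step 1: fill(B) -> (A=0 B=7 C=0)
Step 2: fill(C) -> (A=0 B=7 C=12)
Step 3: empty(B) -> (A=0 B=0 C=12)
Step 4: pour(C -> B) -> (A=0 B=7 C=5)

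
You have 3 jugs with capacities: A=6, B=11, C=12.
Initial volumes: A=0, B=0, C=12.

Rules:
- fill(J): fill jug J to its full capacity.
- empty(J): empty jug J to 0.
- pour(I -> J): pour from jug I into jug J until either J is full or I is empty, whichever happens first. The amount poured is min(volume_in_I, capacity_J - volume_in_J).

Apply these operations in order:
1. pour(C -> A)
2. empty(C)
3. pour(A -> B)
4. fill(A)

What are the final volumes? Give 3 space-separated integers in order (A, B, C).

Step 1: pour(C -> A) -> (A=6 B=0 C=6)
Step 2: empty(C) -> (A=6 B=0 C=0)
Step 3: pour(A -> B) -> (A=0 B=6 C=0)
Step 4: fill(A) -> (A=6 B=6 C=0)

Answer: 6 6 0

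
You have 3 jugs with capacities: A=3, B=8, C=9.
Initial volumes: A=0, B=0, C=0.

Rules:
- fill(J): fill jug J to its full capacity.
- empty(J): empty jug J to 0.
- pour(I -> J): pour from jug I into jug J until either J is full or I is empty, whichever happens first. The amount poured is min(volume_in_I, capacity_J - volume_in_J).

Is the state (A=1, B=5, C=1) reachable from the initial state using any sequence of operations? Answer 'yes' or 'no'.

Answer: no

Derivation:
BFS explored all 248 reachable states.
Reachable set includes: (0,0,0), (0,0,1), (0,0,2), (0,0,3), (0,0,4), (0,0,5), (0,0,6), (0,0,7), (0,0,8), (0,0,9), (0,1,0), (0,1,1) ...
Target (A=1, B=5, C=1) not in reachable set → no.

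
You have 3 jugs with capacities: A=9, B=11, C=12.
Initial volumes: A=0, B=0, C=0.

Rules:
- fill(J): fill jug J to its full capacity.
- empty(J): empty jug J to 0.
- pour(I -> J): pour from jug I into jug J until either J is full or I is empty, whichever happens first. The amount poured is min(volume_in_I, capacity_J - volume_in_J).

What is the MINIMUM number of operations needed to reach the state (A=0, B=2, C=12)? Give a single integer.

Answer: 4

Derivation:
BFS from (A=0, B=0, C=0). One shortest path:
  1. fill(B) -> (A=0 B=11 C=0)
  2. fill(C) -> (A=0 B=11 C=12)
  3. pour(B -> A) -> (A=9 B=2 C=12)
  4. empty(A) -> (A=0 B=2 C=12)
Reached target in 4 moves.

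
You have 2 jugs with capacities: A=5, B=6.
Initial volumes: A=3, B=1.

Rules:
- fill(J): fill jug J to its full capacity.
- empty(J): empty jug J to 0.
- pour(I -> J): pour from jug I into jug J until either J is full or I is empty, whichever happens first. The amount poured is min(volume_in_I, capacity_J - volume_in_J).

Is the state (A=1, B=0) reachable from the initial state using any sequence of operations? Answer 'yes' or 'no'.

Answer: yes

Derivation:
BFS from (A=3, B=1):
  1. empty(A) -> (A=0 B=1)
  2. pour(B -> A) -> (A=1 B=0)
Target reached → yes.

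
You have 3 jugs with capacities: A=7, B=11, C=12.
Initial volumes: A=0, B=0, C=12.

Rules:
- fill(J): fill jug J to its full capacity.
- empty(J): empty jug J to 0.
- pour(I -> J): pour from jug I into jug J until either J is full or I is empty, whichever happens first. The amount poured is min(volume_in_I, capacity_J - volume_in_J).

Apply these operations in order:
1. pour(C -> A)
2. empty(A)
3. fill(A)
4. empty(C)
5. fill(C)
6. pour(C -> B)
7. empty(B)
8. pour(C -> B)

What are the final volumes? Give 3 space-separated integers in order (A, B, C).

Step 1: pour(C -> A) -> (A=7 B=0 C=5)
Step 2: empty(A) -> (A=0 B=0 C=5)
Step 3: fill(A) -> (A=7 B=0 C=5)
Step 4: empty(C) -> (A=7 B=0 C=0)
Step 5: fill(C) -> (A=7 B=0 C=12)
Step 6: pour(C -> B) -> (A=7 B=11 C=1)
Step 7: empty(B) -> (A=7 B=0 C=1)
Step 8: pour(C -> B) -> (A=7 B=1 C=0)

Answer: 7 1 0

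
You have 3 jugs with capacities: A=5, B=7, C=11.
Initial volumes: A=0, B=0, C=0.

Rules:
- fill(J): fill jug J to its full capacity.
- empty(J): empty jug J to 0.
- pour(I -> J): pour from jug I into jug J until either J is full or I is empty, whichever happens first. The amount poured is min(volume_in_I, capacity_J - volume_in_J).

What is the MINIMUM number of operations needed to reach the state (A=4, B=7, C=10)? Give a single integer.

Answer: 8

Derivation:
BFS from (A=0, B=0, C=0). One shortest path:
  1. fill(C) -> (A=0 B=0 C=11)
  2. pour(C -> A) -> (A=5 B=0 C=6)
  3. pour(C -> B) -> (A=5 B=6 C=0)
  4. pour(A -> C) -> (A=0 B=6 C=5)
  5. fill(A) -> (A=5 B=6 C=5)
  6. pour(A -> C) -> (A=0 B=6 C=10)
  7. fill(A) -> (A=5 B=6 C=10)
  8. pour(A -> B) -> (A=4 B=7 C=10)
Reached target in 8 moves.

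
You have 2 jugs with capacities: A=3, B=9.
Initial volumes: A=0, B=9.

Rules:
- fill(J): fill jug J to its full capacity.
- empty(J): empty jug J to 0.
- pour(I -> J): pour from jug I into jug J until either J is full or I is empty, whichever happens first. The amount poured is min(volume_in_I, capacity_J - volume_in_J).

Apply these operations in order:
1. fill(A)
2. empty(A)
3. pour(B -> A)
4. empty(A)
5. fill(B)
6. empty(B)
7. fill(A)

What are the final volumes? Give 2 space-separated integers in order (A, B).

Answer: 3 0

Derivation:
Step 1: fill(A) -> (A=3 B=9)
Step 2: empty(A) -> (A=0 B=9)
Step 3: pour(B -> A) -> (A=3 B=6)
Step 4: empty(A) -> (A=0 B=6)
Step 5: fill(B) -> (A=0 B=9)
Step 6: empty(B) -> (A=0 B=0)
Step 7: fill(A) -> (A=3 B=0)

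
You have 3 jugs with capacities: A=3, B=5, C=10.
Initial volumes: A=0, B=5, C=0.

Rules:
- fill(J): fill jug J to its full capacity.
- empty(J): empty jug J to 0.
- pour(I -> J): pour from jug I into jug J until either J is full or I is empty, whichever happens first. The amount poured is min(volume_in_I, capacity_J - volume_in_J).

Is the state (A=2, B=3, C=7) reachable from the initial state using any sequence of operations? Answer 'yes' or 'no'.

Answer: no

Derivation:
BFS explored all 192 reachable states.
Reachable set includes: (0,0,0), (0,0,1), (0,0,2), (0,0,3), (0,0,4), (0,0,5), (0,0,6), (0,0,7), (0,0,8), (0,0,9), (0,0,10), (0,1,0) ...
Target (A=2, B=3, C=7) not in reachable set → no.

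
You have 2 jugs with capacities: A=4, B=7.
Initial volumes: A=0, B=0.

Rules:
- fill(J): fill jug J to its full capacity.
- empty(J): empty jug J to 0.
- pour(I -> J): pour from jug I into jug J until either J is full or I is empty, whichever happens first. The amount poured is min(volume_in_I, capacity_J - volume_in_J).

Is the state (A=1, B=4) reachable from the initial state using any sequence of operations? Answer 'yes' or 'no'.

BFS explored all 22 reachable states.
Reachable set includes: (0,0), (0,1), (0,2), (0,3), (0,4), (0,5), (0,6), (0,7), (1,0), (1,7), (2,0), (2,7) ...
Target (A=1, B=4) not in reachable set → no.

Answer: no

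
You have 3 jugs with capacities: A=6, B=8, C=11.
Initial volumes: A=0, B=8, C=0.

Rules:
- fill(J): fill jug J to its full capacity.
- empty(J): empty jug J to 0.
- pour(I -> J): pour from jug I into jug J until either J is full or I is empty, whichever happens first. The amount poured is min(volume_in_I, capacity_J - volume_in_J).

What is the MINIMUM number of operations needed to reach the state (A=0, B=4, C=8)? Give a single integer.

BFS from (A=0, B=8, C=0). One shortest path:
  1. fill(A) -> (A=6 B=8 C=0)
  2. empty(B) -> (A=6 B=0 C=0)
  3. pour(A -> B) -> (A=0 B=6 C=0)
  4. fill(A) -> (A=6 B=6 C=0)
  5. pour(A -> B) -> (A=4 B=8 C=0)
  6. pour(B -> C) -> (A=4 B=0 C=8)
  7. pour(A -> B) -> (A=0 B=4 C=8)
Reached target in 7 moves.

Answer: 7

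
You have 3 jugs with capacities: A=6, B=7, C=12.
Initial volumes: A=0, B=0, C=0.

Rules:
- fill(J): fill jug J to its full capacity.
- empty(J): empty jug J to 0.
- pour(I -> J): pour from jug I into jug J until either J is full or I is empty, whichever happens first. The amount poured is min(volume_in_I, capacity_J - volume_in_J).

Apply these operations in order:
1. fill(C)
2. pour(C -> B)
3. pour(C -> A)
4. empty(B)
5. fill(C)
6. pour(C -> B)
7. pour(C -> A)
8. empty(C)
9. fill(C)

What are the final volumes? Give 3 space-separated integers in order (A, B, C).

Step 1: fill(C) -> (A=0 B=0 C=12)
Step 2: pour(C -> B) -> (A=0 B=7 C=5)
Step 3: pour(C -> A) -> (A=5 B=7 C=0)
Step 4: empty(B) -> (A=5 B=0 C=0)
Step 5: fill(C) -> (A=5 B=0 C=12)
Step 6: pour(C -> B) -> (A=5 B=7 C=5)
Step 7: pour(C -> A) -> (A=6 B=7 C=4)
Step 8: empty(C) -> (A=6 B=7 C=0)
Step 9: fill(C) -> (A=6 B=7 C=12)

Answer: 6 7 12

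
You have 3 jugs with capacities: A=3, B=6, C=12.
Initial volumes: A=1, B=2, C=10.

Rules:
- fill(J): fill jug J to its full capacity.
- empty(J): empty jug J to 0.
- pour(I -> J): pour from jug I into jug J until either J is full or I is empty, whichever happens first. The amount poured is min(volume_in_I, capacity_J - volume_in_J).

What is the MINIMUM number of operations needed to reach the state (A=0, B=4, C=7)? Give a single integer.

BFS from (A=1, B=2, C=10). One shortest path:
  1. empty(B) -> (A=1 B=0 C=10)
  2. pour(A -> B) -> (A=0 B=1 C=10)
  3. pour(C -> A) -> (A=3 B=1 C=7)
  4. pour(A -> B) -> (A=0 B=4 C=7)
Reached target in 4 moves.

Answer: 4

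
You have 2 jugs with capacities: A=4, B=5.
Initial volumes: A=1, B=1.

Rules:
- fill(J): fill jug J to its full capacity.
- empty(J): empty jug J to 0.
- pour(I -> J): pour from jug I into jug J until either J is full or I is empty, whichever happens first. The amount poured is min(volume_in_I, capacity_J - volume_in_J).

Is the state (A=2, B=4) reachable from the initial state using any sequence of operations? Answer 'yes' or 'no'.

BFS explored all 19 reachable states.
Reachable set includes: (0,0), (0,1), (0,2), (0,3), (0,4), (0,5), (1,0), (1,1), (1,5), (2,0), (2,5), (3,0) ...
Target (A=2, B=4) not in reachable set → no.

Answer: no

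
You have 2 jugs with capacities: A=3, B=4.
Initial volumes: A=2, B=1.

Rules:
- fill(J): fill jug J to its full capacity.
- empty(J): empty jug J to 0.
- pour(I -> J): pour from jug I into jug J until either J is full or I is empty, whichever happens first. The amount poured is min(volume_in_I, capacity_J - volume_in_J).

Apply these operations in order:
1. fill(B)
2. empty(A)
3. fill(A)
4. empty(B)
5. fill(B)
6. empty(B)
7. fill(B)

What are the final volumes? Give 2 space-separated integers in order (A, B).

Answer: 3 4

Derivation:
Step 1: fill(B) -> (A=2 B=4)
Step 2: empty(A) -> (A=0 B=4)
Step 3: fill(A) -> (A=3 B=4)
Step 4: empty(B) -> (A=3 B=0)
Step 5: fill(B) -> (A=3 B=4)
Step 6: empty(B) -> (A=3 B=0)
Step 7: fill(B) -> (A=3 B=4)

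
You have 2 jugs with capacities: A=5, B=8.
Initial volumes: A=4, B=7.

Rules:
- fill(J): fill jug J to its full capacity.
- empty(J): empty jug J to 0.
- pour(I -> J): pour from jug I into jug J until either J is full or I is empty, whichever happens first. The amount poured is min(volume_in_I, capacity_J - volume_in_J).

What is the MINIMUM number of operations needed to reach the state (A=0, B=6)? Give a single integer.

Answer: 2

Derivation:
BFS from (A=4, B=7). One shortest path:
  1. pour(B -> A) -> (A=5 B=6)
  2. empty(A) -> (A=0 B=6)
Reached target in 2 moves.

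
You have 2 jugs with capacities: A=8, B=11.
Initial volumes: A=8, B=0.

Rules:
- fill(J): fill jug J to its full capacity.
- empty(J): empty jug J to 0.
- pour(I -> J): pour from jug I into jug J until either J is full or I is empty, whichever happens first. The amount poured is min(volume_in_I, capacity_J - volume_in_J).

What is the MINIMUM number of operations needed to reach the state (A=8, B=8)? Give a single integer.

BFS from (A=8, B=0). One shortest path:
  1. pour(A -> B) -> (A=0 B=8)
  2. fill(A) -> (A=8 B=8)
Reached target in 2 moves.

Answer: 2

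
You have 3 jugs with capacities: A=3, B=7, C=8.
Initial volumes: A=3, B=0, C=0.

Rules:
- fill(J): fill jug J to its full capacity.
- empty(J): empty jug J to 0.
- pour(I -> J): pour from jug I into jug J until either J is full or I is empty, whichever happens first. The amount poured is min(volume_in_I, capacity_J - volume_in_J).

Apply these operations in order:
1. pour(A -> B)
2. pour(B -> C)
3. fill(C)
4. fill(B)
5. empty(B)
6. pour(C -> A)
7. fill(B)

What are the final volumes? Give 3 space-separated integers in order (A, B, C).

Answer: 3 7 5

Derivation:
Step 1: pour(A -> B) -> (A=0 B=3 C=0)
Step 2: pour(B -> C) -> (A=0 B=0 C=3)
Step 3: fill(C) -> (A=0 B=0 C=8)
Step 4: fill(B) -> (A=0 B=7 C=8)
Step 5: empty(B) -> (A=0 B=0 C=8)
Step 6: pour(C -> A) -> (A=3 B=0 C=5)
Step 7: fill(B) -> (A=3 B=7 C=5)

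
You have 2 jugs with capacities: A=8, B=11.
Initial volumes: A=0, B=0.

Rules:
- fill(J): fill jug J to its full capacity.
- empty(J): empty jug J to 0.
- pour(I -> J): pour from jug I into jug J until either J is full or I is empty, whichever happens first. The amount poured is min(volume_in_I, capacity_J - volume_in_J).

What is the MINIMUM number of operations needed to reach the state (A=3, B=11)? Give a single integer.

BFS from (A=0, B=0). One shortest path:
  1. fill(B) -> (A=0 B=11)
  2. pour(B -> A) -> (A=8 B=3)
  3. empty(A) -> (A=0 B=3)
  4. pour(B -> A) -> (A=3 B=0)
  5. fill(B) -> (A=3 B=11)
Reached target in 5 moves.

Answer: 5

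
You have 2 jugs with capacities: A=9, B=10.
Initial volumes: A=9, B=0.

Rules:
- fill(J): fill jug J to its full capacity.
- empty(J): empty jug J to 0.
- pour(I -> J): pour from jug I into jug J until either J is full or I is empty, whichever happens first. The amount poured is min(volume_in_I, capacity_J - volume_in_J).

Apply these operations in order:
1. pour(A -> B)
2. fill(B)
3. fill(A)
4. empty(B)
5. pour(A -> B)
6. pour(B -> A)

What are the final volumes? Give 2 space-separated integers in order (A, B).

Answer: 9 0

Derivation:
Step 1: pour(A -> B) -> (A=0 B=9)
Step 2: fill(B) -> (A=0 B=10)
Step 3: fill(A) -> (A=9 B=10)
Step 4: empty(B) -> (A=9 B=0)
Step 5: pour(A -> B) -> (A=0 B=9)
Step 6: pour(B -> A) -> (A=9 B=0)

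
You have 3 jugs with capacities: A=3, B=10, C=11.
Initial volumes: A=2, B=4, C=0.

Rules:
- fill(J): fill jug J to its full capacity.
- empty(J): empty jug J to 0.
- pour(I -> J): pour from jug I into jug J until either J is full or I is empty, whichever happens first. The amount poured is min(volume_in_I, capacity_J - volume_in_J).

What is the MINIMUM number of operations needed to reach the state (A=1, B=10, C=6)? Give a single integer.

Answer: 6

Derivation:
BFS from (A=2, B=4, C=0). One shortest path:
  1. fill(A) -> (A=3 B=4 C=0)
  2. pour(A -> C) -> (A=0 B=4 C=3)
  3. pour(B -> A) -> (A=3 B=1 C=3)
  4. pour(A -> C) -> (A=0 B=1 C=6)
  5. pour(B -> A) -> (A=1 B=0 C=6)
  6. fill(B) -> (A=1 B=10 C=6)
Reached target in 6 moves.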